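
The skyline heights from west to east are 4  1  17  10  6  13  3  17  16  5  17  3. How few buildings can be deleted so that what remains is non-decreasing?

Fewest deletions = n − (longest non-decreasing subsequence).
Patience tails:
4 → extends → [4]
1 → replaces 4 → [1]
17 → extends → [1, 17]
10 → replaces 17 → [1, 10]
6 → replaces 10 → [1, 6]
13 → extends → [1, 6, 13]
3 → replaces 6 → [1, 3, 13]
17 → extends → [1, 3, 13, 17]
16 → replaces 17 → [1, 3, 13, 16]
5 → replaces 13 → [1, 3, 5, 16]
17 → extends → [1, 3, 5, 16, 17]
3 → replaces 5 → [1, 3, 3, 16, 17]
Longest non-decreasing subsequence has length 5, so deletions = 12 − 5 = 7.

7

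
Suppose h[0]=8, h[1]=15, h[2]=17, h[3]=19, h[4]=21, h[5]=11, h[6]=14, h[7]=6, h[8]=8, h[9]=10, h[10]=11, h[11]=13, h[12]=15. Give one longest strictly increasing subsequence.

Patience tails give the LIS length; then backtrack through the dp parents:
8 → extends → [8]
15 → extends → [8, 15]
17 → extends → [8, 15, 17]
19 → extends → [8, 15, 17, 19]
21 → extends → [8, 15, 17, 19, 21]
11 → replaces 15 → [8, 11, 17, 19, 21]
14 → replaces 17 → [8, 11, 14, 19, 21]
6 → replaces 8 → [6, 11, 14, 19, 21]
8 → replaces 11 → [6, 8, 14, 19, 21]
10 → replaces 14 → [6, 8, 10, 19, 21]
11 → replaces 19 → [6, 8, 10, 11, 21]
13 → replaces 21 → [6, 8, 10, 11, 13]
15 → extends → [6, 8, 10, 11, 13, 15]
Length 6; one witness is 6, 8, 10, 11, 13, 15.

6, 8, 10, 11, 13, 15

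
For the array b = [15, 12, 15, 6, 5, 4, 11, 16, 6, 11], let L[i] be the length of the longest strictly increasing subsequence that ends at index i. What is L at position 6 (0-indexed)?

2

dp[i] = 1 + max{dp[j] : j<i, b[j]<b[i]} (or 1 if no such j):
i:      0  1  2  3  4  5  6  7  8  9
b[i]:  15 12 15  6  5  4 11 16  6 11
dp:     1  1  2  1  1  1  2  3  2  3
At index 6 the value is 2.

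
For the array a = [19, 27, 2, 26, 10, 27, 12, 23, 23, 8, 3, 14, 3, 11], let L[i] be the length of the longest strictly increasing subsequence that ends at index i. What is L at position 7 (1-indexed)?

dp[i] = 1 + max{dp[j] : j<i, a[j]<a[i]} (or 1 if no such j):
i:      1  2  3  4  5  6  7  8  9 10 11 12 13 14
a[i]:  19 27  2 26 10 27 12 23 23  8  3 14  3 11
dp:     1  2  1  2  2  3  3  4  4  2  2  4  2  3
At index 7 the value is 3.

3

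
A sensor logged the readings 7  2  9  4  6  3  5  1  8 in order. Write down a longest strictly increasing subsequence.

2, 4, 6, 8

Patience tails give the LIS length; then backtrack through the dp parents:
7 → extends → [7]
2 → replaces 7 → [2]
9 → extends → [2, 9]
4 → replaces 9 → [2, 4]
6 → extends → [2, 4, 6]
3 → replaces 4 → [2, 3, 6]
5 → replaces 6 → [2, 3, 5]
1 → replaces 2 → [1, 3, 5]
8 → extends → [1, 3, 5, 8]
Length 4; one witness is 2, 4, 6, 8.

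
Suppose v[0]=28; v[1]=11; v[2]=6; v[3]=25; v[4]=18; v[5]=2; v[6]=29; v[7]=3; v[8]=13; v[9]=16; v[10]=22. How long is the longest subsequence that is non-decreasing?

Track the smallest tail for each achievable length (allowing ties):
28 → extends → [28]
11 → replaces 28 → [11]
6 → replaces 11 → [6]
25 → extends → [6, 25]
18 → replaces 25 → [6, 18]
2 → replaces 6 → [2, 18]
29 → extends → [2, 18, 29]
3 → replaces 18 → [2, 3, 29]
13 → replaces 29 → [2, 3, 13]
16 → extends → [2, 3, 13, 16]
22 → extends → [2, 3, 13, 16, 22]
Five tails, so the longest non-decreasing subsequence has length 5 (e.g. 2, 3, 13, 16, 22).

5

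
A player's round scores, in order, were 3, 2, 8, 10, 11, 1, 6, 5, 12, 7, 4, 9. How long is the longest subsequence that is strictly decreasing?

Negate each value so 'decreasing' becomes 'increasing', then run patience tails on the negated sequence:
-3 → extends → [-3]
-2 → extends → [-3, -2]
-8 → replaces -3 → [-8, -2]
-10 → replaces -8 → [-10, -2]
-11 → replaces -10 → [-11, -2]
-1 → extends → [-11, -2, -1]
-6 → replaces -2 → [-11, -6, -1]
-5 → replaces -1 → [-11, -6, -5]
-12 → replaces -11 → [-12, -6, -5]
-7 → replaces -6 → [-12, -7, -5]
-4 → extends → [-12, -7, -5, -4]
-9 → replaces -7 → [-12, -9, -5, -4]
Four tails, so the longest strictly decreasing subsequence of the original has length 4.

4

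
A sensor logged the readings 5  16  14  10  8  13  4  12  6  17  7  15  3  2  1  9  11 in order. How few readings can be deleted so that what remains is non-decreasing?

Fewest deletions = n − (longest non-decreasing subsequence).
Patience tails:
5 → extends → [5]
16 → extends → [5, 16]
14 → replaces 16 → [5, 14]
10 → replaces 14 → [5, 10]
8 → replaces 10 → [5, 8]
13 → extends → [5, 8, 13]
4 → replaces 5 → [4, 8, 13]
12 → replaces 13 → [4, 8, 12]
6 → replaces 8 → [4, 6, 12]
17 → extends → [4, 6, 12, 17]
7 → replaces 12 → [4, 6, 7, 17]
15 → replaces 17 → [4, 6, 7, 15]
3 → replaces 4 → [3, 6, 7, 15]
2 → replaces 3 → [2, 6, 7, 15]
1 → replaces 2 → [1, 6, 7, 15]
9 → replaces 15 → [1, 6, 7, 9]
11 → extends → [1, 6, 7, 9, 11]
Longest non-decreasing subsequence has length 5, so deletions = 17 − 5 = 12.

12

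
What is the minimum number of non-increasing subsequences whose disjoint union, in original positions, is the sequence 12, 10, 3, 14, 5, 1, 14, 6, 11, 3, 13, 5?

Place each on the leftmost legal pile:
12 → new pile 1 (tops now [12])
10 → pile 1 (tops now [10])
3 → pile 1 (tops now [3])
14 → new pile 2 (tops now [3, 14])
5 → pile 2 (tops now [3, 5])
1 → pile 1 (tops now [1, 5])
14 → new pile 3 (tops now [1, 5, 14])
6 → pile 3 (tops now [1, 5, 6])
11 → new pile 4 (tops now [1, 5, 6, 11])
3 → pile 2 (tops now [1, 3, 6, 11])
13 → new pile 5 (tops now [1, 3, 6, 11, 13])
5 → pile 3 (tops now [1, 3, 5, 11, 13])
Five piles.

5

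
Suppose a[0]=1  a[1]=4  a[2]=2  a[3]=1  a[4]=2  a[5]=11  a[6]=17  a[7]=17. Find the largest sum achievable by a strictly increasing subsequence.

33

Let S[i] be the best sum of a strictly increasing subsequence ending at i:
i:      0  1  2  3  4  5  6  7
a[i]:   1  4  2  1  2 11 17 17
S:      1  5  3  1  3 16 33 33
Maximum is 33 (e.g. 1 + 4 + 11 + 17).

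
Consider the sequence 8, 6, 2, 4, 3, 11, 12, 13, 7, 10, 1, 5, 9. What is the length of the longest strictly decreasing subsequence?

Negate each value so 'decreasing' becomes 'increasing', then run patience tails on the negated sequence:
-8 → extends → [-8]
-6 → extends → [-8, -6]
-2 → extends → [-8, -6, -2]
-4 → replaces -2 → [-8, -6, -4]
-3 → extends → [-8, -6, -4, -3]
-11 → replaces -8 → [-11, -6, -4, -3]
-12 → replaces -11 → [-12, -6, -4, -3]
-13 → replaces -12 → [-13, -6, -4, -3]
-7 → replaces -6 → [-13, -7, -4, -3]
-10 → replaces -7 → [-13, -10, -4, -3]
-1 → extends → [-13, -10, -4, -3, -1]
-5 → replaces -4 → [-13, -10, -5, -3, -1]
-9 → replaces -5 → [-13, -10, -9, -3, -1]
Five tails, so the longest strictly decreasing subsequence of the original has length 5.

5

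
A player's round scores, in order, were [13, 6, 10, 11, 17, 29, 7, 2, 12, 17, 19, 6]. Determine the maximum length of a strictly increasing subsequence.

Track the smallest tail for each achievable length (strict):
13 → extends → [13]
6 → replaces 13 → [6]
10 → extends → [6, 10]
11 → extends → [6, 10, 11]
17 → extends → [6, 10, 11, 17]
29 → extends → [6, 10, 11, 17, 29]
7 → replaces 10 → [6, 7, 11, 17, 29]
2 → replaces 6 → [2, 7, 11, 17, 29]
12 → replaces 17 → [2, 7, 11, 12, 29]
17 → replaces 29 → [2, 7, 11, 12, 17]
19 → extends → [2, 7, 11, 12, 17, 19]
6 → replaces 7 → [2, 6, 11, 12, 17, 19]
Six tails, so the longest strictly increasing subsequence has length 6 (e.g. 6, 10, 11, 12, 17, 19).

6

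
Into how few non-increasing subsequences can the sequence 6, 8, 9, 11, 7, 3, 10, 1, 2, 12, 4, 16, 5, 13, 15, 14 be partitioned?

Place each on the leftmost legal pile:
6 → new pile 1 (tops now [6])
8 → new pile 2 (tops now [6, 8])
9 → new pile 3 (tops now [6, 8, 9])
11 → new pile 4 (tops now [6, 8, 9, 11])
7 → pile 2 (tops now [6, 7, 9, 11])
3 → pile 1 (tops now [3, 7, 9, 11])
10 → pile 4 (tops now [3, 7, 9, 10])
1 → pile 1 (tops now [1, 7, 9, 10])
2 → pile 2 (tops now [1, 2, 9, 10])
12 → new pile 5 (tops now [1, 2, 9, 10, 12])
4 → pile 3 (tops now [1, 2, 4, 10, 12])
16 → new pile 6 (tops now [1, 2, 4, 10, 12, 16])
5 → pile 4 (tops now [1, 2, 4, 5, 12, 16])
13 → pile 6 (tops now [1, 2, 4, 5, 12, 13])
15 → new pile 7 (tops now [1, 2, 4, 5, 12, 13, 15])
14 → pile 7 (tops now [1, 2, 4, 5, 12, 13, 14])
Seven piles.

7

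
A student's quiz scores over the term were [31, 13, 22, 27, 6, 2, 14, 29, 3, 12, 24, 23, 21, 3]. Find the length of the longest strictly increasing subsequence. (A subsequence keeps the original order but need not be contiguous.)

Track the smallest tail for each achievable length (strict):
31 → extends → [31]
13 → replaces 31 → [13]
22 → extends → [13, 22]
27 → extends → [13, 22, 27]
6 → replaces 13 → [6, 22, 27]
2 → replaces 6 → [2, 22, 27]
14 → replaces 22 → [2, 14, 27]
29 → extends → [2, 14, 27, 29]
3 → replaces 14 → [2, 3, 27, 29]
12 → replaces 27 → [2, 3, 12, 29]
24 → replaces 29 → [2, 3, 12, 24]
23 → replaces 24 → [2, 3, 12, 23]
21 → replaces 23 → [2, 3, 12, 21]
3 → already a tail → [2, 3, 12, 21]
Four tails, so the longest strictly increasing subsequence has length 4 (e.g. 13, 22, 27, 29).

4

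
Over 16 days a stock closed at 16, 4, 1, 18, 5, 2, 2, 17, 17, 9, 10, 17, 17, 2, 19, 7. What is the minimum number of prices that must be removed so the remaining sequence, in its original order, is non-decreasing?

8

Fewest deletions = n − (longest non-decreasing subsequence).
i:      1  2  3  4  5  6  7  8  9 10 11 12 13 14 15 16
a[i]:  16  4  1 18  5  2  2 17 17  9 10 17 17  2 19  7
dp:     1  1  1  2  2  2  3  4  5  4  5  6  7  4  8  5
max dp = 8, so deletions = 16 − 8 = 8.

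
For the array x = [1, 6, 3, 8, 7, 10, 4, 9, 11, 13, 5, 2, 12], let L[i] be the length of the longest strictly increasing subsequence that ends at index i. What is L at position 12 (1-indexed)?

dp[i] = 1 + max{dp[j] : j<i, x[j]<x[i]} (or 1 if no such j):
i:      1  2  3  4  5  6  7  8  9 10 11 12 13
x[i]:   1  6  3  8  7 10  4  9 11 13  5  2 12
dp:     1  2  2  3  3  4  3  4  5  6  4  2  6
At index 12 the value is 2.

2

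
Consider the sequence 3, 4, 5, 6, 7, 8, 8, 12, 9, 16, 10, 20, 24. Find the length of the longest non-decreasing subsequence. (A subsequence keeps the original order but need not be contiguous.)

11

Let dp[i] be the length of the longest such subsequence ending at index i:
i:      1  2  3  4  5  6  7  8  9 10 11 12 13
a[i]:   3  4  5  6  7  8  8 12  9 16 10 20 24
dp:     1  2  3  4  5  6  7  8  8  9  9 10 11
Maximum dp value is 11.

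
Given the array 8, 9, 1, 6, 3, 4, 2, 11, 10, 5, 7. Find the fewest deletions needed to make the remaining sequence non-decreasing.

Fewest deletions = n − (longest non-decreasing subsequence).
Patience tails:
8 → extends → [8]
9 → extends → [8, 9]
1 → replaces 8 → [1, 9]
6 → replaces 9 → [1, 6]
3 → replaces 6 → [1, 3]
4 → extends → [1, 3, 4]
2 → replaces 3 → [1, 2, 4]
11 → extends → [1, 2, 4, 11]
10 → replaces 11 → [1, 2, 4, 10]
5 → replaces 10 → [1, 2, 4, 5]
7 → extends → [1, 2, 4, 5, 7]
Longest non-decreasing subsequence has length 5, so deletions = 11 − 5 = 6.

6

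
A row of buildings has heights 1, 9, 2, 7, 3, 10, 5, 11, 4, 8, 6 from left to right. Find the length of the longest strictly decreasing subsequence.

4

Negate each value so 'decreasing' becomes 'increasing', then run patience tails on the negated sequence:
-1 → extends → [-1]
-9 → replaces -1 → [-9]
-2 → extends → [-9, -2]
-7 → replaces -2 → [-9, -7]
-3 → extends → [-9, -7, -3]
-10 → replaces -9 → [-10, -7, -3]
-5 → replaces -3 → [-10, -7, -5]
-11 → replaces -10 → [-11, -7, -5]
-4 → extends → [-11, -7, -5, -4]
-8 → replaces -7 → [-11, -8, -5, -4]
-6 → replaces -5 → [-11, -8, -6, -4]
Four tails, so the longest strictly decreasing subsequence of the original has length 4.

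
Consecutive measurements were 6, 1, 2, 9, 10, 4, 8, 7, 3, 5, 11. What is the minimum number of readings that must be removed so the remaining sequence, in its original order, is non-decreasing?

6

Fewest deletions = n − (longest non-decreasing subsequence).
i:      1  2  3  4  5  6  7  8  9 10 11
a[i]:   6  1  2  9 10  4  8  7  3  5 11
dp:     1  1  2  3  4  3  4  4  3  4  5
max dp = 5, so deletions = 11 − 5 = 6.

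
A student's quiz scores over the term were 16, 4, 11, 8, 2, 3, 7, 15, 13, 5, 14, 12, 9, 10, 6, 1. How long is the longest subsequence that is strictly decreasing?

7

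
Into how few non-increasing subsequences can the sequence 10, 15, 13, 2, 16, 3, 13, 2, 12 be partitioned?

3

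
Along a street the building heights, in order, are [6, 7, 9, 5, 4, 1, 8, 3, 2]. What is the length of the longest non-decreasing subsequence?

3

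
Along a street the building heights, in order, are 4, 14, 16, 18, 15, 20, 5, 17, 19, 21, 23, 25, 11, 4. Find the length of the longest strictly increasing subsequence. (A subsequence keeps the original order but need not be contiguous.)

8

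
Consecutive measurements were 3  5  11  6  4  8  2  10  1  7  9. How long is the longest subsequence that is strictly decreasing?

5

Negate each value so 'decreasing' becomes 'increasing', then run patience tails on the negated sequence:
-3 → extends → [-3]
-5 → replaces -3 → [-5]
-11 → replaces -5 → [-11]
-6 → extends → [-11, -6]
-4 → extends → [-11, -6, -4]
-8 → replaces -6 → [-11, -8, -4]
-2 → extends → [-11, -8, -4, -2]
-10 → replaces -8 → [-11, -10, -4, -2]
-1 → extends → [-11, -10, -4, -2, -1]
-7 → replaces -4 → [-11, -10, -7, -2, -1]
-9 → replaces -7 → [-11, -10, -9, -2, -1]
Five tails, so the longest strictly decreasing subsequence of the original has length 5.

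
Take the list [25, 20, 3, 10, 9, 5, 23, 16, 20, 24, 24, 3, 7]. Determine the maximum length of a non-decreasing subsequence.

6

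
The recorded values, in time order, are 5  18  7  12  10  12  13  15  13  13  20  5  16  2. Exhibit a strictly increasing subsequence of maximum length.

Patience tails give the LIS length; then backtrack through the dp parents:
5 → extends → [5]
18 → extends → [5, 18]
7 → replaces 18 → [5, 7]
12 → extends → [5, 7, 12]
10 → replaces 12 → [5, 7, 10]
12 → extends → [5, 7, 10, 12]
13 → extends → [5, 7, 10, 12, 13]
15 → extends → [5, 7, 10, 12, 13, 15]
13 → already a tail → [5, 7, 10, 12, 13, 15]
13 → already a tail → [5, 7, 10, 12, 13, 15]
20 → extends → [5, 7, 10, 12, 13, 15, 20]
5 → already a tail → [5, 7, 10, 12, 13, 15, 20]
16 → replaces 20 → [5, 7, 10, 12, 13, 15, 16]
2 → replaces 5 → [2, 7, 10, 12, 13, 15, 16]
Length 7; one witness is 5, 7, 10, 12, 13, 15, 20.

5, 7, 10, 12, 13, 15, 20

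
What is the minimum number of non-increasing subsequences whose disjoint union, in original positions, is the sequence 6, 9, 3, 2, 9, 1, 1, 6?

2

Place each on the leftmost legal pile:
6 → new pile 1 (tops now [6])
9 → new pile 2 (tops now [6, 9])
3 → pile 1 (tops now [3, 9])
2 → pile 1 (tops now [2, 9])
9 → pile 2 (tops now [2, 9])
1 → pile 1 (tops now [1, 9])
1 → pile 1 (tops now [1, 9])
6 → pile 2 (tops now [1, 6])
Two piles.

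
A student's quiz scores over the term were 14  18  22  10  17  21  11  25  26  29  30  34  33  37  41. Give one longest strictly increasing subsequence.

Patience tails give the LIS length; then backtrack through the dp parents:
14 → extends → [14]
18 → extends → [14, 18]
22 → extends → [14, 18, 22]
10 → replaces 14 → [10, 18, 22]
17 → replaces 18 → [10, 17, 22]
21 → replaces 22 → [10, 17, 21]
11 → replaces 17 → [10, 11, 21]
25 → extends → [10, 11, 21, 25]
26 → extends → [10, 11, 21, 25, 26]
29 → extends → [10, 11, 21, 25, 26, 29]
30 → extends → [10, 11, 21, 25, 26, 29, 30]
34 → extends → [10, 11, 21, 25, 26, 29, 30, 34]
33 → replaces 34 → [10, 11, 21, 25, 26, 29, 30, 33]
37 → extends → [10, 11, 21, 25, 26, 29, 30, 33, 37]
41 → extends → [10, 11, 21, 25, 26, 29, 30, 33, 37, 41]
Length 10; one witness is 14, 18, 22, 25, 26, 29, 30, 34, 37, 41.

14, 18, 22, 25, 26, 29, 30, 34, 37, 41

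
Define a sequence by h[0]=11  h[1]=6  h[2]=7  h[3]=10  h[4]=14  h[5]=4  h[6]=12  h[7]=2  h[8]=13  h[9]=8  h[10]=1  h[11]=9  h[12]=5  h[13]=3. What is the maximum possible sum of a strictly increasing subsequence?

48

Let S[i] be the best sum of a strictly increasing subsequence ending at i:
i:      0  1  2  3  4  5  6  7  8  9 10 11 12 13
h[i]:  11  6  7 10 14  4 12  2 13  8  1  9  5  3
S:     11  6 13 23 37  4 35  2 48 21  1 30  9  5
Maximum is 48 (e.g. 6 + 7 + 10 + 12 + 13).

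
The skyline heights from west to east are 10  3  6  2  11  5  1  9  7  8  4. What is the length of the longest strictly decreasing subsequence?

4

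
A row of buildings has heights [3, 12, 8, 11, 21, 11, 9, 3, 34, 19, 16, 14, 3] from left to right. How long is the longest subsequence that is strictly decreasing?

Negate each value so 'decreasing' becomes 'increasing', then run patience tails on the negated sequence:
-3 → extends → [-3]
-12 → replaces -3 → [-12]
-8 → extends → [-12, -8]
-11 → replaces -8 → [-12, -11]
-21 → replaces -12 → [-21, -11]
-11 → already a tail → [-21, -11]
-9 → extends → [-21, -11, -9]
-3 → extends → [-21, -11, -9, -3]
-34 → replaces -21 → [-34, -11, -9, -3]
-19 → replaces -11 → [-34, -19, -9, -3]
-16 → replaces -9 → [-34, -19, -16, -3]
-14 → replaces -3 → [-34, -19, -16, -14]
-3 → extends → [-34, -19, -16, -14, -3]
Five tails, so the longest strictly decreasing subsequence of the original has length 5.

5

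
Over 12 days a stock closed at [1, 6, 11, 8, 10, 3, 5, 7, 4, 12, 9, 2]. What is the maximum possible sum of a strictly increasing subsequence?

Let S[i] be the best sum of a strictly increasing subsequence ending at i:
i:      1  2  3  4  5  6  7  8  9 10 11 12
a[i]:   1  6 11  8 10  3  5  7  4 12  9  2
S:      1  7 18 15 25  4  9 16  8 37 25  3
Maximum is 37 (e.g. 1 + 6 + 8 + 10 + 12).

37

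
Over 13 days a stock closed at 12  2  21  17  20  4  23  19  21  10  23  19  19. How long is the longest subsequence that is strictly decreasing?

4

Let dp[i] be the longest strictly decreasing subsequence ending at i:
i:      1  2  3  4  5  6  7  8  9 10 11 12 13
a[i]:  12  2 21 17 20  4 23 19 21 10 23 19 19
dp:     1  2  1  2  2  3  1  3  2  4  1  3  3
Maximum is 4.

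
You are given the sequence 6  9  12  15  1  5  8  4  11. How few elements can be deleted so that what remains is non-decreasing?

Fewest deletions = n − (longest non-decreasing subsequence).
Patience tails:
6 → extends → [6]
9 → extends → [6, 9]
12 → extends → [6, 9, 12]
15 → extends → [6, 9, 12, 15]
1 → replaces 6 → [1, 9, 12, 15]
5 → replaces 9 → [1, 5, 12, 15]
8 → replaces 12 → [1, 5, 8, 15]
4 → replaces 5 → [1, 4, 8, 15]
11 → replaces 15 → [1, 4, 8, 11]
Longest non-decreasing subsequence has length 4, so deletions = 9 − 4 = 5.

5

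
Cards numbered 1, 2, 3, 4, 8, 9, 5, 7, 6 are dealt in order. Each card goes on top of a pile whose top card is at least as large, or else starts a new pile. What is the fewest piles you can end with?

6

The minimum number of non-increasing subsequences covering a sequence equals the length of its longest strictly increasing subsequence.
LIS length is 6 (e.g. 1, 2, 3, 4, 8, 9), so 6 piles are needed.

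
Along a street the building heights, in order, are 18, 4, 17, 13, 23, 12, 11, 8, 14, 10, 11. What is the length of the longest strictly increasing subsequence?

Track the smallest tail for each achievable length (strict):
18 → extends → [18]
4 → replaces 18 → [4]
17 → extends → [4, 17]
13 → replaces 17 → [4, 13]
23 → extends → [4, 13, 23]
12 → replaces 13 → [4, 12, 23]
11 → replaces 12 → [4, 11, 23]
8 → replaces 11 → [4, 8, 23]
14 → replaces 23 → [4, 8, 14]
10 → replaces 14 → [4, 8, 10]
11 → extends → [4, 8, 10, 11]
Four tails, so the longest strictly increasing subsequence has length 4 (e.g. 4, 8, 10, 11).

4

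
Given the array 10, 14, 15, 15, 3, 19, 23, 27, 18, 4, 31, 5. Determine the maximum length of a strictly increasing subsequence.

Track the smallest tail for each achievable length (strict):
10 → extends → [10]
14 → extends → [10, 14]
15 → extends → [10, 14, 15]
15 → already a tail → [10, 14, 15]
3 → replaces 10 → [3, 14, 15]
19 → extends → [3, 14, 15, 19]
23 → extends → [3, 14, 15, 19, 23]
27 → extends → [3, 14, 15, 19, 23, 27]
18 → replaces 19 → [3, 14, 15, 18, 23, 27]
4 → replaces 14 → [3, 4, 15, 18, 23, 27]
31 → extends → [3, 4, 15, 18, 23, 27, 31]
5 → replaces 15 → [3, 4, 5, 18, 23, 27, 31]
Seven tails, so the longest strictly increasing subsequence has length 7 (e.g. 10, 14, 15, 19, 23, 27, 31).

7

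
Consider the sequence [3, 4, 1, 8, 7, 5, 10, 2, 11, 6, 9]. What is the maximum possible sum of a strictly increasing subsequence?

36

Let S[i] be the best sum of a strictly increasing subsequence ending at i:
i:      1  2  3  4  5  6  7  8  9 10 11
a[i]:   3  4  1  8  7  5 10  2 11  6  9
S:      3  7  1 15 14 12 25  3 36 18 27
Maximum is 36 (e.g. 3 + 4 + 8 + 10 + 11).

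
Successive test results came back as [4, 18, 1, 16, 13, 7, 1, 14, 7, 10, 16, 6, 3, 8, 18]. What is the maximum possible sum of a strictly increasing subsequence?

65

Let S[i] be the best sum of a strictly increasing subsequence ending at i:
i:      1  2  3  4  5  6  7  8  9 10 11 12 13 14 15
a[i]:   4 18  1 16 13  7  1 14  7 10 16  6  3  8 18
S:      4 22  1 20 17 11  1 31 11 21 47 10  4 19 65
Maximum is 65 (e.g. 4 + 13 + 14 + 16 + 18).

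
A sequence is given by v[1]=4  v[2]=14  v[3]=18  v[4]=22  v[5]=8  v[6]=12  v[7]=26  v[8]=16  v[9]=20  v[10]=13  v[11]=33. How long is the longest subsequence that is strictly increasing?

6

Track the smallest tail for each achievable length (strict):
4 → extends → [4]
14 → extends → [4, 14]
18 → extends → [4, 14, 18]
22 → extends → [4, 14, 18, 22]
8 → replaces 14 → [4, 8, 18, 22]
12 → replaces 18 → [4, 8, 12, 22]
26 → extends → [4, 8, 12, 22, 26]
16 → replaces 22 → [4, 8, 12, 16, 26]
20 → replaces 26 → [4, 8, 12, 16, 20]
13 → replaces 16 → [4, 8, 12, 13, 20]
33 → extends → [4, 8, 12, 13, 20, 33]
Six tails, so the longest strictly increasing subsequence has length 6 (e.g. 4, 14, 18, 22, 26, 33).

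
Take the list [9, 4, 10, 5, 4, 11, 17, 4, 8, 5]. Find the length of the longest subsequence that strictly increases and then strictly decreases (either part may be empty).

inc[i] = longest strictly increasing subsequence ending at i; dec[i] = longest strictly decreasing subsequence starting at i:
i:      1  2  3  4  5  6  7  8  9 10
a[i]:   9  4 10  5  4 11 17  4  8  5
inc:    1  1  2  2  1  3  4  1  3  2
dec:    3  1  3  2  1  3  3  1  2  1
Best peak at i=7 (value 17): inc=4, dec=3, length 4+3−1 = 6.

6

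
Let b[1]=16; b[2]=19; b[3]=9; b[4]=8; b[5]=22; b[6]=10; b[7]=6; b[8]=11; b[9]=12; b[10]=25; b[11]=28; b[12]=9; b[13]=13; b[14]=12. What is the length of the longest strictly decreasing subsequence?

4

Let dp[i] be the longest strictly decreasing subsequence ending at i:
i:      1  2  3  4  5  6  7  8  9 10 11 12 13 14
b[i]:  16 19  9  8 22 10  6 11 12 25 28  9 13 12
dp:     1  1  2  3  1  2  4  2  2  1  1  3  2  3
Maximum is 4.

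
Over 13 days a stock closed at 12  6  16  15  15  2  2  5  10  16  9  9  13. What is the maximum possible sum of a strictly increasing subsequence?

Let S[i] be the best sum of a strictly increasing subsequence ending at i:
i:      1  2  3  4  5  6  7  8  9 10 11 12 13
a[i]:  12  6 16 15 15  2  2  5 10 16  9  9 13
S:     12  6 28 27 27  2  2  7 17 43 16 16 30
Maximum is 43 (e.g. 12 + 15 + 16).

43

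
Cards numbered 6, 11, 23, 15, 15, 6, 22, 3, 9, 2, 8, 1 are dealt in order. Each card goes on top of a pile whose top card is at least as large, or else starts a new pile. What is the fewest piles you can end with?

4

The minimum number of non-increasing subsequences covering a sequence equals the length of its longest strictly increasing subsequence.
LIS length is 4 (e.g. 6, 11, 15, 22), so 4 piles are needed.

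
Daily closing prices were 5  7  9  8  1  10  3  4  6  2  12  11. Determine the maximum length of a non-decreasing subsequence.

5

Track the smallest tail for each achievable length (allowing ties):
5 → extends → [5]
7 → extends → [5, 7]
9 → extends → [5, 7, 9]
8 → replaces 9 → [5, 7, 8]
1 → replaces 5 → [1, 7, 8]
10 → extends → [1, 7, 8, 10]
3 → replaces 7 → [1, 3, 8, 10]
4 → replaces 8 → [1, 3, 4, 10]
6 → replaces 10 → [1, 3, 4, 6]
2 → replaces 3 → [1, 2, 4, 6]
12 → extends → [1, 2, 4, 6, 12]
11 → replaces 12 → [1, 2, 4, 6, 11]
Five tails, so the longest non-decreasing subsequence has length 5 (e.g. 5, 7, 9, 10, 12).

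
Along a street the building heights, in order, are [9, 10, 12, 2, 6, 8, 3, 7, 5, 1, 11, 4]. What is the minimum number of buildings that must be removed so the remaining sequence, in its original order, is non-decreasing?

Fewest deletions = n − (longest non-decreasing subsequence).
i:      1  2  3  4  5  6  7  8  9 10 11 12
a[i]:   9 10 12  2  6  8  3  7  5  1 11  4
dp:     1  2  3  1  2  3  2  3  3  1  4  3
max dp = 4, so deletions = 12 − 4 = 8.

8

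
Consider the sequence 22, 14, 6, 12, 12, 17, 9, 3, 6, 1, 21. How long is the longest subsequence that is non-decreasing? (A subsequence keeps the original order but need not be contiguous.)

5

Track the smallest tail for each achievable length (allowing ties):
22 → extends → [22]
14 → replaces 22 → [14]
6 → replaces 14 → [6]
12 → extends → [6, 12]
12 → extends → [6, 12, 12]
17 → extends → [6, 12, 12, 17]
9 → replaces 12 → [6, 9, 12, 17]
3 → replaces 6 → [3, 9, 12, 17]
6 → replaces 9 → [3, 6, 12, 17]
1 → replaces 3 → [1, 6, 12, 17]
21 → extends → [1, 6, 12, 17, 21]
Five tails, so the longest non-decreasing subsequence has length 5 (e.g. 6, 12, 12, 17, 21).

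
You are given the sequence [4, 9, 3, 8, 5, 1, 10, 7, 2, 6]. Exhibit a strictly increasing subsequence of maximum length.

4, 9, 10

Patience tails give the LIS length; then backtrack through the dp parents:
4 → extends → [4]
9 → extends → [4, 9]
3 → replaces 4 → [3, 9]
8 → replaces 9 → [3, 8]
5 → replaces 8 → [3, 5]
1 → replaces 3 → [1, 5]
10 → extends → [1, 5, 10]
7 → replaces 10 → [1, 5, 7]
2 → replaces 5 → [1, 2, 7]
6 → replaces 7 → [1, 2, 6]
Length 3; one witness is 4, 9, 10.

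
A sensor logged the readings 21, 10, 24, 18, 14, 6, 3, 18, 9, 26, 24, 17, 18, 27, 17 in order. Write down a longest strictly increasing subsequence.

10, 14, 18, 26, 27

Patience tails give the LIS length; then backtrack through the dp parents:
21 → extends → [21]
10 → replaces 21 → [10]
24 → extends → [10, 24]
18 → replaces 24 → [10, 18]
14 → replaces 18 → [10, 14]
6 → replaces 10 → [6, 14]
3 → replaces 6 → [3, 14]
18 → extends → [3, 14, 18]
9 → replaces 14 → [3, 9, 18]
26 → extends → [3, 9, 18, 26]
24 → replaces 26 → [3, 9, 18, 24]
17 → replaces 18 → [3, 9, 17, 24]
18 → replaces 24 → [3, 9, 17, 18]
27 → extends → [3, 9, 17, 18, 27]
17 → already a tail → [3, 9, 17, 18, 27]
Length 5; one witness is 10, 14, 18, 26, 27.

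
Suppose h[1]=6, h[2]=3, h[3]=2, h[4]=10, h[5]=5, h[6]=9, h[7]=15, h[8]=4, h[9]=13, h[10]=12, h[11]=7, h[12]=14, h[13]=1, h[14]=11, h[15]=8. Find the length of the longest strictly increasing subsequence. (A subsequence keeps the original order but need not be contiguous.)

5

Track the smallest tail for each achievable length (strict):
6 → extends → [6]
3 → replaces 6 → [3]
2 → replaces 3 → [2]
10 → extends → [2, 10]
5 → replaces 10 → [2, 5]
9 → extends → [2, 5, 9]
15 → extends → [2, 5, 9, 15]
4 → replaces 5 → [2, 4, 9, 15]
13 → replaces 15 → [2, 4, 9, 13]
12 → replaces 13 → [2, 4, 9, 12]
7 → replaces 9 → [2, 4, 7, 12]
14 → extends → [2, 4, 7, 12, 14]
1 → replaces 2 → [1, 4, 7, 12, 14]
11 → replaces 12 → [1, 4, 7, 11, 14]
8 → replaces 11 → [1, 4, 7, 8, 14]
Five tails, so the longest strictly increasing subsequence has length 5 (e.g. 3, 5, 9, 13, 14).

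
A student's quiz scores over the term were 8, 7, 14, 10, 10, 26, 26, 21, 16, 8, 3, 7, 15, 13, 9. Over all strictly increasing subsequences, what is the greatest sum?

48

Let S[i] be the best sum of a strictly increasing subsequence ending at i:
i:      1  2  3  4  5  6  7  8  9 10 11 12 13 14 15
a[i]:   8  7 14 10 10 26 26 21 16  8  3  7 15 13  9
S:      8  7 22 18 18 48 48 43 38 15  3 10 37 31 24
Maximum is 48 (e.g. 8 + 14 + 26).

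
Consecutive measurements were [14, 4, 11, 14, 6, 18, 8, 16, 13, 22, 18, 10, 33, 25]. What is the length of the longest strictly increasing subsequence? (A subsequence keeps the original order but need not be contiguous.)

Track the smallest tail for each achievable length (strict):
14 → extends → [14]
4 → replaces 14 → [4]
11 → extends → [4, 11]
14 → extends → [4, 11, 14]
6 → replaces 11 → [4, 6, 14]
18 → extends → [4, 6, 14, 18]
8 → replaces 14 → [4, 6, 8, 18]
16 → replaces 18 → [4, 6, 8, 16]
13 → replaces 16 → [4, 6, 8, 13]
22 → extends → [4, 6, 8, 13, 22]
18 → replaces 22 → [4, 6, 8, 13, 18]
10 → replaces 13 → [4, 6, 8, 10, 18]
33 → extends → [4, 6, 8, 10, 18, 33]
25 → replaces 33 → [4, 6, 8, 10, 18, 25]
Six tails, so the longest strictly increasing subsequence has length 6 (e.g. 4, 11, 14, 18, 22, 33).

6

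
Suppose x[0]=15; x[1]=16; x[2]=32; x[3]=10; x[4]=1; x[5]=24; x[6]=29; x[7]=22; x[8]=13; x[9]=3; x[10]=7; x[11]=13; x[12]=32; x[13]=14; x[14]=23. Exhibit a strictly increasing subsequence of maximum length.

Patience tails give the LIS length; then backtrack through the dp parents:
15 → extends → [15]
16 → extends → [15, 16]
32 → extends → [15, 16, 32]
10 → replaces 15 → [10, 16, 32]
1 → replaces 10 → [1, 16, 32]
24 → replaces 32 → [1, 16, 24]
29 → extends → [1, 16, 24, 29]
22 → replaces 24 → [1, 16, 22, 29]
13 → replaces 16 → [1, 13, 22, 29]
3 → replaces 13 → [1, 3, 22, 29]
7 → replaces 22 → [1, 3, 7, 29]
13 → replaces 29 → [1, 3, 7, 13]
32 → extends → [1, 3, 7, 13, 32]
14 → replaces 32 → [1, 3, 7, 13, 14]
23 → extends → [1, 3, 7, 13, 14, 23]
Length 6; one witness is 1, 3, 7, 13, 14, 23.

1, 3, 7, 13, 14, 23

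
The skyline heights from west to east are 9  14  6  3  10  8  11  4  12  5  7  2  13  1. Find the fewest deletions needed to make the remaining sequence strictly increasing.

Fewest deletions = n − (longest strictly increasing subsequence).
Patience tails:
9 → extends → [9]
14 → extends → [9, 14]
6 → replaces 9 → [6, 14]
3 → replaces 6 → [3, 14]
10 → replaces 14 → [3, 10]
8 → replaces 10 → [3, 8]
11 → extends → [3, 8, 11]
4 → replaces 8 → [3, 4, 11]
12 → extends → [3, 4, 11, 12]
5 → replaces 11 → [3, 4, 5, 12]
7 → replaces 12 → [3, 4, 5, 7]
2 → replaces 3 → [2, 4, 5, 7]
13 → extends → [2, 4, 5, 7, 13]
1 → replaces 2 → [1, 4, 5, 7, 13]
Longest strictly increasing subsequence has length 5, so deletions = 14 − 5 = 9.

9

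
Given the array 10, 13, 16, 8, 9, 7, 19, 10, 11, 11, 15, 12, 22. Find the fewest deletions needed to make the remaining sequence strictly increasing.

Fewest deletions = n − (longest strictly increasing subsequence).
Patience tails:
10 → extends → [10]
13 → extends → [10, 13]
16 → extends → [10, 13, 16]
8 → replaces 10 → [8, 13, 16]
9 → replaces 13 → [8, 9, 16]
7 → replaces 8 → [7, 9, 16]
19 → extends → [7, 9, 16, 19]
10 → replaces 16 → [7, 9, 10, 19]
11 → replaces 19 → [7, 9, 10, 11]
11 → already a tail → [7, 9, 10, 11]
15 → extends → [7, 9, 10, 11, 15]
12 → replaces 15 → [7, 9, 10, 11, 12]
22 → extends → [7, 9, 10, 11, 12, 22]
Longest strictly increasing subsequence has length 6, so deletions = 13 − 6 = 7.

7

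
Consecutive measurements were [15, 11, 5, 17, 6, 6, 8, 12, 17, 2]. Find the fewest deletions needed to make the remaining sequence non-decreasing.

4

Fewest deletions = n − (longest non-decreasing subsequence).
i:      1  2  3  4  5  6  7  8  9 10
a[i]:  15 11  5 17  6  6  8 12 17  2
dp:     1  1  1  2  2  3  4  5  6  1
max dp = 6, so deletions = 10 − 6 = 4.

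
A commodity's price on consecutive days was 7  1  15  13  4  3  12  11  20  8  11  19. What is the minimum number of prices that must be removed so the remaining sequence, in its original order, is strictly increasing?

7

Fewest deletions = n − (longest strictly increasing subsequence).
i:      1  2  3  4  5  6  7  8  9 10 11 12
a[i]:   7  1 15 13  4  3 12 11 20  8 11 19
dp:     1  1  2  2  2  2  3  3  4  3  4  5
max dp = 5, so deletions = 12 − 5 = 7.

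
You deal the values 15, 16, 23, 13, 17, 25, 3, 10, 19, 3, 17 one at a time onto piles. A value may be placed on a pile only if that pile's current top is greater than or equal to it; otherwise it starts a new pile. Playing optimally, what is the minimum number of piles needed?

Place each on the leftmost legal pile:
15 → new pile 1 (tops now [15])
16 → new pile 2 (tops now [15, 16])
23 → new pile 3 (tops now [15, 16, 23])
13 → pile 1 (tops now [13, 16, 23])
17 → pile 3 (tops now [13, 16, 17])
25 → new pile 4 (tops now [13, 16, 17, 25])
3 → pile 1 (tops now [3, 16, 17, 25])
10 → pile 2 (tops now [3, 10, 17, 25])
19 → pile 4 (tops now [3, 10, 17, 19])
3 → pile 1 (tops now [3, 10, 17, 19])
17 → pile 3 (tops now [3, 10, 17, 19])
Four piles.

4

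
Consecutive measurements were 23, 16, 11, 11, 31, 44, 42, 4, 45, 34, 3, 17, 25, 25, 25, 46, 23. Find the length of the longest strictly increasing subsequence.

Track the smallest tail for each achievable length (strict):
23 → extends → [23]
16 → replaces 23 → [16]
11 → replaces 16 → [11]
11 → already a tail → [11]
31 → extends → [11, 31]
44 → extends → [11, 31, 44]
42 → replaces 44 → [11, 31, 42]
4 → replaces 11 → [4, 31, 42]
45 → extends → [4, 31, 42, 45]
34 → replaces 42 → [4, 31, 34, 45]
3 → replaces 4 → [3, 31, 34, 45]
17 → replaces 31 → [3, 17, 34, 45]
25 → replaces 34 → [3, 17, 25, 45]
25 → already a tail → [3, 17, 25, 45]
25 → already a tail → [3, 17, 25, 45]
46 → extends → [3, 17, 25, 45, 46]
23 → replaces 25 → [3, 17, 23, 45, 46]
Five tails, so the longest strictly increasing subsequence has length 5 (e.g. 23, 31, 44, 45, 46).

5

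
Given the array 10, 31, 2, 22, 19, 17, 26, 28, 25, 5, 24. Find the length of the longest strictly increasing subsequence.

4

Let dp[i] be the length of the longest such subsequence ending at index i:
i:      1  2  3  4  5  6  7  8  9 10 11
a[i]:  10 31  2 22 19 17 26 28 25  5 24
dp:     1  2  1  2  2  2  3  4  3  2  3
Maximum dp value is 4.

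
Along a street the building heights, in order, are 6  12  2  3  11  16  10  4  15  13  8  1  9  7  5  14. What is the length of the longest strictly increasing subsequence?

6

Let dp[i] be the length of the longest such subsequence ending at index i:
i:      1  2  3  4  5  6  7  8  9 10 11 12 13 14 15 16
a[i]:   6 12  2  3 11 16 10  4 15 13  8  1  9  7  5 14
dp:     1  2  1  2  3  4  3  3  4  4  4  1  5  4  4  6
Maximum dp value is 6.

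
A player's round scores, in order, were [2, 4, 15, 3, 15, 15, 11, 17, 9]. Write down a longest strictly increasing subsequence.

2, 4, 15, 17

Patience tails give the LIS length; then backtrack through the dp parents:
2 → extends → [2]
4 → extends → [2, 4]
15 → extends → [2, 4, 15]
3 → replaces 4 → [2, 3, 15]
15 → already a tail → [2, 3, 15]
15 → already a tail → [2, 3, 15]
11 → replaces 15 → [2, 3, 11]
17 → extends → [2, 3, 11, 17]
9 → replaces 11 → [2, 3, 9, 17]
Length 4; one witness is 2, 4, 15, 17.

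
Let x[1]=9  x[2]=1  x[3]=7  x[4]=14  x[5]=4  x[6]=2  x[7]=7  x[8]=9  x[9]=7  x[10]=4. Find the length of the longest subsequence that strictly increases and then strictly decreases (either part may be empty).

inc[i] = longest strictly increasing subsequence ending at i; dec[i] = longest strictly decreasing subsequence starting at i:
i:      1  2  3  4  5  6  7  8  9 10
x[i]:   9  1  7 14  4  2  7  9  7  4
inc:    1  1  2  3  2  2  3  4  3  3
dec:    4  1  3  4  2  1  2  3  2  1
Best peak at i=4 (value 14): inc=3, dec=4, length 3+4−1 = 6.

6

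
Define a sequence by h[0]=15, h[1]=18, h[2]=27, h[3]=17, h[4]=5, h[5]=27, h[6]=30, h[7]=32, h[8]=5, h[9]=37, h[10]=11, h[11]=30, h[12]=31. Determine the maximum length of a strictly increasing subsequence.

6

Track the smallest tail for each achievable length (strict):
15 → extends → [15]
18 → extends → [15, 18]
27 → extends → [15, 18, 27]
17 → replaces 18 → [15, 17, 27]
5 → replaces 15 → [5, 17, 27]
27 → already a tail → [5, 17, 27]
30 → extends → [5, 17, 27, 30]
32 → extends → [5, 17, 27, 30, 32]
5 → already a tail → [5, 17, 27, 30, 32]
37 → extends → [5, 17, 27, 30, 32, 37]
11 → replaces 17 → [5, 11, 27, 30, 32, 37]
30 → already a tail → [5, 11, 27, 30, 32, 37]
31 → replaces 32 → [5, 11, 27, 30, 31, 37]
Six tails, so the longest strictly increasing subsequence has length 6 (e.g. 15, 18, 27, 30, 32, 37).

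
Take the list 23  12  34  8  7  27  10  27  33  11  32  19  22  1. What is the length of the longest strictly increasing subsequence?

Let dp[i] be the length of the longest such subsequence ending at index i:
i:      1  2  3  4  5  6  7  8  9 10 11 12 13 14
a[i]:  23 12 34  8  7 27 10 27 33 11 32 19 22  1
dp:     1  1  2  1  1  2  2  3  4  3  4  4  5  1
Maximum dp value is 5.

5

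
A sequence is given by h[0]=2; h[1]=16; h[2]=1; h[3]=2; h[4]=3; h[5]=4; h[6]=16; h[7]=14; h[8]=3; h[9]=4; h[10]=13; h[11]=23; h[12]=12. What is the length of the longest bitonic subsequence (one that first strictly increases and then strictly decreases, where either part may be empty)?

inc[i] = longest strictly increasing subsequence ending at i; dec[i] = longest strictly decreasing subsequence starting at i:
i:      0  1  2  3  4  5  6  7  8  9 10 11 12
h[i]:   2 16  1  2  3  4 16 14  3  4 13 23 12
inc:    1  2  1  2  3  4  5  5  3  4  5  6  5
dec:    2  4  1  1  1  2  4  3  1  1  2  2  1
Best peak at i=6 (value 16): inc=5, dec=4, length 5+4−1 = 8.

8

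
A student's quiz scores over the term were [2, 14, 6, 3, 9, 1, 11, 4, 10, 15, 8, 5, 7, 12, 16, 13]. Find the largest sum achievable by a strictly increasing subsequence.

59

Let S[i] be the best sum of a strictly increasing subsequence ending at i:
i:      1  2  3  4  5  6  7  8  9 10 11 12 13 14 15 16
a[i]:   2 14  6  3  9  1 11  4 10 15  8  5  7 12 16 13
S:      2 16  8  5 17  1 28  9 27 43 17 14 21 40 59 53
Maximum is 59 (e.g. 2 + 6 + 9 + 11 + 15 + 16).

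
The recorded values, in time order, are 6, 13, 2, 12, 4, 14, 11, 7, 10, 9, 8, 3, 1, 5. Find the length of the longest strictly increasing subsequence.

Let dp[i] be the length of the longest such subsequence ending at index i:
i:      1  2  3  4  5  6  7  8  9 10 11 12 13 14
a[i]:   6 13  2 12  4 14 11  7 10  9  8  3  1  5
dp:     1  2  1  2  2  3  3  3  4  4  4  2  1  3
Maximum dp value is 4.

4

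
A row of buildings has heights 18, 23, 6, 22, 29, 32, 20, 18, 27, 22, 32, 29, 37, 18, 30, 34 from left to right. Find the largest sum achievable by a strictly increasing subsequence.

161

Let S[i] be the best sum of a strictly increasing subsequence ending at i:
i:       1   2   3   4   5   6   7   8   9  10  11  12  13  14  15  16
a[i]:   18  23   6  22  29  32  20  18  27  22  32  29  37  18  30  34
S:      18  41   6  40  70 102  38  24  68  60 102  97 139  24 127 161
Maximum is 161 (e.g. 18 + 23 + 27 + 29 + 30 + 34).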